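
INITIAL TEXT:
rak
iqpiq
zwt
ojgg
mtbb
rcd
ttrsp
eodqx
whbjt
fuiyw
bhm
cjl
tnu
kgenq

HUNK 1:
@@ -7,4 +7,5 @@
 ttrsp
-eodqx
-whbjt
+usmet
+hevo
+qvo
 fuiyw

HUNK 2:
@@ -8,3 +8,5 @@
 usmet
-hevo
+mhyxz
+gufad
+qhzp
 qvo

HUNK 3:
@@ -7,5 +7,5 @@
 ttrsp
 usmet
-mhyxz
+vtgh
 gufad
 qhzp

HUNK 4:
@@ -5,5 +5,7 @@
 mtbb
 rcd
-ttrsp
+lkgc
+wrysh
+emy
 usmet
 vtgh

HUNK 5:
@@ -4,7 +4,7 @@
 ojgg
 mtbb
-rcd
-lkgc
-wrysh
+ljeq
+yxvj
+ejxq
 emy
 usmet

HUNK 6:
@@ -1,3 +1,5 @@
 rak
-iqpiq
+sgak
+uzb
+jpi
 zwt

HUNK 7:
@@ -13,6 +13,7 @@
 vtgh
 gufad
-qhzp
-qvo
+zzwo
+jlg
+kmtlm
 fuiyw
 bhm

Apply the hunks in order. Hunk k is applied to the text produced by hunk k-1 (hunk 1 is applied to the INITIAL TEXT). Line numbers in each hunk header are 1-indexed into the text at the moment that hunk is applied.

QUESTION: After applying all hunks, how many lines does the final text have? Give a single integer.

Answer: 22

Derivation:
Hunk 1: at line 7 remove [eodqx,whbjt] add [usmet,hevo,qvo] -> 15 lines: rak iqpiq zwt ojgg mtbb rcd ttrsp usmet hevo qvo fuiyw bhm cjl tnu kgenq
Hunk 2: at line 8 remove [hevo] add [mhyxz,gufad,qhzp] -> 17 lines: rak iqpiq zwt ojgg mtbb rcd ttrsp usmet mhyxz gufad qhzp qvo fuiyw bhm cjl tnu kgenq
Hunk 3: at line 7 remove [mhyxz] add [vtgh] -> 17 lines: rak iqpiq zwt ojgg mtbb rcd ttrsp usmet vtgh gufad qhzp qvo fuiyw bhm cjl tnu kgenq
Hunk 4: at line 5 remove [ttrsp] add [lkgc,wrysh,emy] -> 19 lines: rak iqpiq zwt ojgg mtbb rcd lkgc wrysh emy usmet vtgh gufad qhzp qvo fuiyw bhm cjl tnu kgenq
Hunk 5: at line 4 remove [rcd,lkgc,wrysh] add [ljeq,yxvj,ejxq] -> 19 lines: rak iqpiq zwt ojgg mtbb ljeq yxvj ejxq emy usmet vtgh gufad qhzp qvo fuiyw bhm cjl tnu kgenq
Hunk 6: at line 1 remove [iqpiq] add [sgak,uzb,jpi] -> 21 lines: rak sgak uzb jpi zwt ojgg mtbb ljeq yxvj ejxq emy usmet vtgh gufad qhzp qvo fuiyw bhm cjl tnu kgenq
Hunk 7: at line 13 remove [qhzp,qvo] add [zzwo,jlg,kmtlm] -> 22 lines: rak sgak uzb jpi zwt ojgg mtbb ljeq yxvj ejxq emy usmet vtgh gufad zzwo jlg kmtlm fuiyw bhm cjl tnu kgenq
Final line count: 22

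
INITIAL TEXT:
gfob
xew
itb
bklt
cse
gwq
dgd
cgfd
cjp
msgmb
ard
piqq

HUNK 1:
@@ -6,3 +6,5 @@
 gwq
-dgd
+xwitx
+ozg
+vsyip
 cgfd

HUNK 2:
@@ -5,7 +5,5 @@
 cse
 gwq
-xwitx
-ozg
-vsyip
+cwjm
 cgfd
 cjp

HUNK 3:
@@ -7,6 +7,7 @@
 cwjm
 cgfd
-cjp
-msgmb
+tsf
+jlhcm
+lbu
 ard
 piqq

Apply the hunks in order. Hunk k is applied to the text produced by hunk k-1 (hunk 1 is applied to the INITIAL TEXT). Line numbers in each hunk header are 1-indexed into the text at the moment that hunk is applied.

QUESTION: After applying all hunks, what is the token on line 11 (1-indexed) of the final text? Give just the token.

Answer: lbu

Derivation:
Hunk 1: at line 6 remove [dgd] add [xwitx,ozg,vsyip] -> 14 lines: gfob xew itb bklt cse gwq xwitx ozg vsyip cgfd cjp msgmb ard piqq
Hunk 2: at line 5 remove [xwitx,ozg,vsyip] add [cwjm] -> 12 lines: gfob xew itb bklt cse gwq cwjm cgfd cjp msgmb ard piqq
Hunk 3: at line 7 remove [cjp,msgmb] add [tsf,jlhcm,lbu] -> 13 lines: gfob xew itb bklt cse gwq cwjm cgfd tsf jlhcm lbu ard piqq
Final line 11: lbu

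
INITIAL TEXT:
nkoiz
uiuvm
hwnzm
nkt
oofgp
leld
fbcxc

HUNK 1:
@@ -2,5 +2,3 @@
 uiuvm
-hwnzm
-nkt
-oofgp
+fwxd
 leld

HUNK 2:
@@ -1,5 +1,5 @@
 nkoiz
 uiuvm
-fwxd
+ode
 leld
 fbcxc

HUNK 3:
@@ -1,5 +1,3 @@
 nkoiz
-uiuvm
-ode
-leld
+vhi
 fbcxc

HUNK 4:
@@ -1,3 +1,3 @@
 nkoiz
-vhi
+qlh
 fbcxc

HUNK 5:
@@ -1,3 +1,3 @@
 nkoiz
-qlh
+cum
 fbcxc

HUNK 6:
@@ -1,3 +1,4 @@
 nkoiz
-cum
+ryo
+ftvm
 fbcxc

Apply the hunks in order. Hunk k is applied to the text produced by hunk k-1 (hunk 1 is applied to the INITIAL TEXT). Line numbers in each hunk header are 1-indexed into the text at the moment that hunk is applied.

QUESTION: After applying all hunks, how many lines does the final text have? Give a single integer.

Hunk 1: at line 2 remove [hwnzm,nkt,oofgp] add [fwxd] -> 5 lines: nkoiz uiuvm fwxd leld fbcxc
Hunk 2: at line 1 remove [fwxd] add [ode] -> 5 lines: nkoiz uiuvm ode leld fbcxc
Hunk 3: at line 1 remove [uiuvm,ode,leld] add [vhi] -> 3 lines: nkoiz vhi fbcxc
Hunk 4: at line 1 remove [vhi] add [qlh] -> 3 lines: nkoiz qlh fbcxc
Hunk 5: at line 1 remove [qlh] add [cum] -> 3 lines: nkoiz cum fbcxc
Hunk 6: at line 1 remove [cum] add [ryo,ftvm] -> 4 lines: nkoiz ryo ftvm fbcxc
Final line count: 4

Answer: 4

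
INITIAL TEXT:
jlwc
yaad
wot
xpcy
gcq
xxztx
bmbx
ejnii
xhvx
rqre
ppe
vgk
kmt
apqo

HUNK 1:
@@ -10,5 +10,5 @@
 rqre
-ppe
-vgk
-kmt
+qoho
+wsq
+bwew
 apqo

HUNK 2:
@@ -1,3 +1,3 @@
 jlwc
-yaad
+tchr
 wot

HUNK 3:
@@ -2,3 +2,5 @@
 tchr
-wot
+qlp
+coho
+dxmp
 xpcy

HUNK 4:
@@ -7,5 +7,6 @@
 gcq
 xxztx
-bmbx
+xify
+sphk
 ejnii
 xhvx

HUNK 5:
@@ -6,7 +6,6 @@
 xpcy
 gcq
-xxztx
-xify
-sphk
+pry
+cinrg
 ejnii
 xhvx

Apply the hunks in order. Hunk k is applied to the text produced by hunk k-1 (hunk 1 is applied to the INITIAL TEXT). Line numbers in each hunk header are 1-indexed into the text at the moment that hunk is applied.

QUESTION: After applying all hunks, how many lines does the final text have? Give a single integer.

Answer: 16

Derivation:
Hunk 1: at line 10 remove [ppe,vgk,kmt] add [qoho,wsq,bwew] -> 14 lines: jlwc yaad wot xpcy gcq xxztx bmbx ejnii xhvx rqre qoho wsq bwew apqo
Hunk 2: at line 1 remove [yaad] add [tchr] -> 14 lines: jlwc tchr wot xpcy gcq xxztx bmbx ejnii xhvx rqre qoho wsq bwew apqo
Hunk 3: at line 2 remove [wot] add [qlp,coho,dxmp] -> 16 lines: jlwc tchr qlp coho dxmp xpcy gcq xxztx bmbx ejnii xhvx rqre qoho wsq bwew apqo
Hunk 4: at line 7 remove [bmbx] add [xify,sphk] -> 17 lines: jlwc tchr qlp coho dxmp xpcy gcq xxztx xify sphk ejnii xhvx rqre qoho wsq bwew apqo
Hunk 5: at line 6 remove [xxztx,xify,sphk] add [pry,cinrg] -> 16 lines: jlwc tchr qlp coho dxmp xpcy gcq pry cinrg ejnii xhvx rqre qoho wsq bwew apqo
Final line count: 16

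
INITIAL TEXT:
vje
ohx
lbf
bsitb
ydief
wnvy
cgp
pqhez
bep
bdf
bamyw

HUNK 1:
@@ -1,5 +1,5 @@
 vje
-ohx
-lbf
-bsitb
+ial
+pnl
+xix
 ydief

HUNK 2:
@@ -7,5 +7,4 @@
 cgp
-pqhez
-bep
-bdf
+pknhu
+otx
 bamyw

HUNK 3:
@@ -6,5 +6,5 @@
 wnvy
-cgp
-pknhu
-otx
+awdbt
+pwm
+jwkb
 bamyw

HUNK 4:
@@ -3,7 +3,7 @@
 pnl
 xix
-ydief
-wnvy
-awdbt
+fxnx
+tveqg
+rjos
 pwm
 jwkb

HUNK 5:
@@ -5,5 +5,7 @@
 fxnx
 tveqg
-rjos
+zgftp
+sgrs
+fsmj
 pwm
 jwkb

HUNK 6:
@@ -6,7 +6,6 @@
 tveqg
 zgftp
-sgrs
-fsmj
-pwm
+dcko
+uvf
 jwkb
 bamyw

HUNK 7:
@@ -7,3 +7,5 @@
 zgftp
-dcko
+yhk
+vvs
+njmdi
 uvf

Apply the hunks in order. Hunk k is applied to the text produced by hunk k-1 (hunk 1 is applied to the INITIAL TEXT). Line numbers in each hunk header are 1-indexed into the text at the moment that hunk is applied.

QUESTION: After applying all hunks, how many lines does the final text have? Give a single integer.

Answer: 13

Derivation:
Hunk 1: at line 1 remove [ohx,lbf,bsitb] add [ial,pnl,xix] -> 11 lines: vje ial pnl xix ydief wnvy cgp pqhez bep bdf bamyw
Hunk 2: at line 7 remove [pqhez,bep,bdf] add [pknhu,otx] -> 10 lines: vje ial pnl xix ydief wnvy cgp pknhu otx bamyw
Hunk 3: at line 6 remove [cgp,pknhu,otx] add [awdbt,pwm,jwkb] -> 10 lines: vje ial pnl xix ydief wnvy awdbt pwm jwkb bamyw
Hunk 4: at line 3 remove [ydief,wnvy,awdbt] add [fxnx,tveqg,rjos] -> 10 lines: vje ial pnl xix fxnx tveqg rjos pwm jwkb bamyw
Hunk 5: at line 5 remove [rjos] add [zgftp,sgrs,fsmj] -> 12 lines: vje ial pnl xix fxnx tveqg zgftp sgrs fsmj pwm jwkb bamyw
Hunk 6: at line 6 remove [sgrs,fsmj,pwm] add [dcko,uvf] -> 11 lines: vje ial pnl xix fxnx tveqg zgftp dcko uvf jwkb bamyw
Hunk 7: at line 7 remove [dcko] add [yhk,vvs,njmdi] -> 13 lines: vje ial pnl xix fxnx tveqg zgftp yhk vvs njmdi uvf jwkb bamyw
Final line count: 13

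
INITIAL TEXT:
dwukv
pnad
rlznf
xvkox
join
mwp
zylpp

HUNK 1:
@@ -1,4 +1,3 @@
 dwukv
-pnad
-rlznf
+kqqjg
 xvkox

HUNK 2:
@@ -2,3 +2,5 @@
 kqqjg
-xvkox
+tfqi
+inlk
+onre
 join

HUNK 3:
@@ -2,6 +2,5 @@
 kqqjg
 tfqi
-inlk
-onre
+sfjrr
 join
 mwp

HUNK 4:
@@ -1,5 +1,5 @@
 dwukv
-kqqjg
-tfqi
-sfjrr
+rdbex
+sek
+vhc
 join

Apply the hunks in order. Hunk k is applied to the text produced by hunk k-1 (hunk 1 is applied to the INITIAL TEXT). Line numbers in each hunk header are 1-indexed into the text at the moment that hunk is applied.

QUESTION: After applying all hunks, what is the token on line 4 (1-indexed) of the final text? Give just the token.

Answer: vhc

Derivation:
Hunk 1: at line 1 remove [pnad,rlznf] add [kqqjg] -> 6 lines: dwukv kqqjg xvkox join mwp zylpp
Hunk 2: at line 2 remove [xvkox] add [tfqi,inlk,onre] -> 8 lines: dwukv kqqjg tfqi inlk onre join mwp zylpp
Hunk 3: at line 2 remove [inlk,onre] add [sfjrr] -> 7 lines: dwukv kqqjg tfqi sfjrr join mwp zylpp
Hunk 4: at line 1 remove [kqqjg,tfqi,sfjrr] add [rdbex,sek,vhc] -> 7 lines: dwukv rdbex sek vhc join mwp zylpp
Final line 4: vhc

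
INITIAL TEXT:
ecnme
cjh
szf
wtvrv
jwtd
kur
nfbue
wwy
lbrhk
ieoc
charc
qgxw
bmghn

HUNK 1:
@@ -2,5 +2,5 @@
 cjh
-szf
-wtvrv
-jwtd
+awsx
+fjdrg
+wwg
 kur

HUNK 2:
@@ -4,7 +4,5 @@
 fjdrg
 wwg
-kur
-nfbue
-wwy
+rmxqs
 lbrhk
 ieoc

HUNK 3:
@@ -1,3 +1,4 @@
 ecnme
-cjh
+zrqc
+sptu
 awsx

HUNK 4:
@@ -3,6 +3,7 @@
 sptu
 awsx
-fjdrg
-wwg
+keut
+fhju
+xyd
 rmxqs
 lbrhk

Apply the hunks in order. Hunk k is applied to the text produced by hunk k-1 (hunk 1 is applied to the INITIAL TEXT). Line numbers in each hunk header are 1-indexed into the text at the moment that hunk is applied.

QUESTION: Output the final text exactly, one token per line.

Hunk 1: at line 2 remove [szf,wtvrv,jwtd] add [awsx,fjdrg,wwg] -> 13 lines: ecnme cjh awsx fjdrg wwg kur nfbue wwy lbrhk ieoc charc qgxw bmghn
Hunk 2: at line 4 remove [kur,nfbue,wwy] add [rmxqs] -> 11 lines: ecnme cjh awsx fjdrg wwg rmxqs lbrhk ieoc charc qgxw bmghn
Hunk 3: at line 1 remove [cjh] add [zrqc,sptu] -> 12 lines: ecnme zrqc sptu awsx fjdrg wwg rmxqs lbrhk ieoc charc qgxw bmghn
Hunk 4: at line 3 remove [fjdrg,wwg] add [keut,fhju,xyd] -> 13 lines: ecnme zrqc sptu awsx keut fhju xyd rmxqs lbrhk ieoc charc qgxw bmghn

Answer: ecnme
zrqc
sptu
awsx
keut
fhju
xyd
rmxqs
lbrhk
ieoc
charc
qgxw
bmghn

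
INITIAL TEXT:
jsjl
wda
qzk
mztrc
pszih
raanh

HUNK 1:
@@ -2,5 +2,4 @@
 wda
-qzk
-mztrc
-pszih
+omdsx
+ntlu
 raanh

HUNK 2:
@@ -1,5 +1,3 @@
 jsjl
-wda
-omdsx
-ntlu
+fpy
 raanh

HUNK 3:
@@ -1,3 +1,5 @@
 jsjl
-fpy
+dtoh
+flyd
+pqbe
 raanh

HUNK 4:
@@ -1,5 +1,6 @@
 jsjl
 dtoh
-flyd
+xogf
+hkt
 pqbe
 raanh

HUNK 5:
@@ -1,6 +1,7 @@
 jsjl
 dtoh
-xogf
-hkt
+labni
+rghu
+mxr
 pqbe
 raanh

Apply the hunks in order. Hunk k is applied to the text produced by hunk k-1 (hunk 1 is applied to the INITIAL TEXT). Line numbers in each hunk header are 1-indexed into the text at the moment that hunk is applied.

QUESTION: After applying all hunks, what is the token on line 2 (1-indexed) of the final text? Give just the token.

Hunk 1: at line 2 remove [qzk,mztrc,pszih] add [omdsx,ntlu] -> 5 lines: jsjl wda omdsx ntlu raanh
Hunk 2: at line 1 remove [wda,omdsx,ntlu] add [fpy] -> 3 lines: jsjl fpy raanh
Hunk 3: at line 1 remove [fpy] add [dtoh,flyd,pqbe] -> 5 lines: jsjl dtoh flyd pqbe raanh
Hunk 4: at line 1 remove [flyd] add [xogf,hkt] -> 6 lines: jsjl dtoh xogf hkt pqbe raanh
Hunk 5: at line 1 remove [xogf,hkt] add [labni,rghu,mxr] -> 7 lines: jsjl dtoh labni rghu mxr pqbe raanh
Final line 2: dtoh

Answer: dtoh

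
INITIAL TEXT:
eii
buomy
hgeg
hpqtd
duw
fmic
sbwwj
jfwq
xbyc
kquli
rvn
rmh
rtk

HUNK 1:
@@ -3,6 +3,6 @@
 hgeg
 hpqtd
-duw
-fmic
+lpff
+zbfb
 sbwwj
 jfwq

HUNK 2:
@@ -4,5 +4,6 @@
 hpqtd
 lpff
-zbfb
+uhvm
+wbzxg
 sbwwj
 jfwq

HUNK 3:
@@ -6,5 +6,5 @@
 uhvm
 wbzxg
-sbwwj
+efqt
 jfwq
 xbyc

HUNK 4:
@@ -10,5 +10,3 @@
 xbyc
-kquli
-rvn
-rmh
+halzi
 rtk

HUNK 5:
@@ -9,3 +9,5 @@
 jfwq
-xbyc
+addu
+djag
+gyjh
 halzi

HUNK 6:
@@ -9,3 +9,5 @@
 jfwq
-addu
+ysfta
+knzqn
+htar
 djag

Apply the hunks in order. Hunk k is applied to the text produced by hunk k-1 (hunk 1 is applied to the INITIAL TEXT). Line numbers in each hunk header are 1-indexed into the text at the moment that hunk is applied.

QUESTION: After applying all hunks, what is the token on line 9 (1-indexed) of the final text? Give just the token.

Hunk 1: at line 3 remove [duw,fmic] add [lpff,zbfb] -> 13 lines: eii buomy hgeg hpqtd lpff zbfb sbwwj jfwq xbyc kquli rvn rmh rtk
Hunk 2: at line 4 remove [zbfb] add [uhvm,wbzxg] -> 14 lines: eii buomy hgeg hpqtd lpff uhvm wbzxg sbwwj jfwq xbyc kquli rvn rmh rtk
Hunk 3: at line 6 remove [sbwwj] add [efqt] -> 14 lines: eii buomy hgeg hpqtd lpff uhvm wbzxg efqt jfwq xbyc kquli rvn rmh rtk
Hunk 4: at line 10 remove [kquli,rvn,rmh] add [halzi] -> 12 lines: eii buomy hgeg hpqtd lpff uhvm wbzxg efqt jfwq xbyc halzi rtk
Hunk 5: at line 9 remove [xbyc] add [addu,djag,gyjh] -> 14 lines: eii buomy hgeg hpqtd lpff uhvm wbzxg efqt jfwq addu djag gyjh halzi rtk
Hunk 6: at line 9 remove [addu] add [ysfta,knzqn,htar] -> 16 lines: eii buomy hgeg hpqtd lpff uhvm wbzxg efqt jfwq ysfta knzqn htar djag gyjh halzi rtk
Final line 9: jfwq

Answer: jfwq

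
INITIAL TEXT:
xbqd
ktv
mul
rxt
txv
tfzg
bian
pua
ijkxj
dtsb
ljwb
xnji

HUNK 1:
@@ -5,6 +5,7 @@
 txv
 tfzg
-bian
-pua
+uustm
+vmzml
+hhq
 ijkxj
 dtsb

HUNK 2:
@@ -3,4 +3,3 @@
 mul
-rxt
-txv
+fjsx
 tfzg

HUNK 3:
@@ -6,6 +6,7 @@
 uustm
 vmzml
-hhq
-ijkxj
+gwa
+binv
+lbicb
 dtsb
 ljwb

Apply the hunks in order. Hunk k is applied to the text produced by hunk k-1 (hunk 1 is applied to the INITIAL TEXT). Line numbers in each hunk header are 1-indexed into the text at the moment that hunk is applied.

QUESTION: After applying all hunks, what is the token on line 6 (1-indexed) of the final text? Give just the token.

Answer: uustm

Derivation:
Hunk 1: at line 5 remove [bian,pua] add [uustm,vmzml,hhq] -> 13 lines: xbqd ktv mul rxt txv tfzg uustm vmzml hhq ijkxj dtsb ljwb xnji
Hunk 2: at line 3 remove [rxt,txv] add [fjsx] -> 12 lines: xbqd ktv mul fjsx tfzg uustm vmzml hhq ijkxj dtsb ljwb xnji
Hunk 3: at line 6 remove [hhq,ijkxj] add [gwa,binv,lbicb] -> 13 lines: xbqd ktv mul fjsx tfzg uustm vmzml gwa binv lbicb dtsb ljwb xnji
Final line 6: uustm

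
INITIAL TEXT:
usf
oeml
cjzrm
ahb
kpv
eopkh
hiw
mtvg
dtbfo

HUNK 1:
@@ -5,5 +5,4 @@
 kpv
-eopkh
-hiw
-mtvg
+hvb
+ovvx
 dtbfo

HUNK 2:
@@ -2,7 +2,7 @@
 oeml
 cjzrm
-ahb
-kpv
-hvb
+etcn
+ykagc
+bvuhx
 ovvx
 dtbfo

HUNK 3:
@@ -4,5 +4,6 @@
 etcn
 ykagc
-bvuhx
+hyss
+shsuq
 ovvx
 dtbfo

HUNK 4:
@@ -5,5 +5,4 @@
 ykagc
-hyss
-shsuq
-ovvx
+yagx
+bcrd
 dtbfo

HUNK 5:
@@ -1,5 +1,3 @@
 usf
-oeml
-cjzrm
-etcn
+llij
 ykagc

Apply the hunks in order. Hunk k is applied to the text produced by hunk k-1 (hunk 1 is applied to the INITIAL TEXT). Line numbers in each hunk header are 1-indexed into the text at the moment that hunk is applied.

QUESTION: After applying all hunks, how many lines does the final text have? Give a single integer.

Answer: 6

Derivation:
Hunk 1: at line 5 remove [eopkh,hiw,mtvg] add [hvb,ovvx] -> 8 lines: usf oeml cjzrm ahb kpv hvb ovvx dtbfo
Hunk 2: at line 2 remove [ahb,kpv,hvb] add [etcn,ykagc,bvuhx] -> 8 lines: usf oeml cjzrm etcn ykagc bvuhx ovvx dtbfo
Hunk 3: at line 4 remove [bvuhx] add [hyss,shsuq] -> 9 lines: usf oeml cjzrm etcn ykagc hyss shsuq ovvx dtbfo
Hunk 4: at line 5 remove [hyss,shsuq,ovvx] add [yagx,bcrd] -> 8 lines: usf oeml cjzrm etcn ykagc yagx bcrd dtbfo
Hunk 5: at line 1 remove [oeml,cjzrm,etcn] add [llij] -> 6 lines: usf llij ykagc yagx bcrd dtbfo
Final line count: 6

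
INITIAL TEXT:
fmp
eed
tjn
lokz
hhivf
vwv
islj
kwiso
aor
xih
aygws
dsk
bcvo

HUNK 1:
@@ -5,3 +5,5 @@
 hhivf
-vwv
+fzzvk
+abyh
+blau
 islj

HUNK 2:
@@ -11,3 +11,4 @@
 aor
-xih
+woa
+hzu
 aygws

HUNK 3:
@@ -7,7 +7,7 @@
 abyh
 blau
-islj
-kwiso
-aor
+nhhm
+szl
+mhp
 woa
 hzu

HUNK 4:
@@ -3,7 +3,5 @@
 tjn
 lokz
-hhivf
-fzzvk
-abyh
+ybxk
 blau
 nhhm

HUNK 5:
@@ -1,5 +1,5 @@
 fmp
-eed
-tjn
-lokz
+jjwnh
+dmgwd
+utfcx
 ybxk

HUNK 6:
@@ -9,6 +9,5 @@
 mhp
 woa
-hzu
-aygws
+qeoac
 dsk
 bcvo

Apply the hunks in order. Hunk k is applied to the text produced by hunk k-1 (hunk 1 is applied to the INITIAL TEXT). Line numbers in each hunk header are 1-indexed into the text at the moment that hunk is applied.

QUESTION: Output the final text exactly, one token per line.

Hunk 1: at line 5 remove [vwv] add [fzzvk,abyh,blau] -> 15 lines: fmp eed tjn lokz hhivf fzzvk abyh blau islj kwiso aor xih aygws dsk bcvo
Hunk 2: at line 11 remove [xih] add [woa,hzu] -> 16 lines: fmp eed tjn lokz hhivf fzzvk abyh blau islj kwiso aor woa hzu aygws dsk bcvo
Hunk 3: at line 7 remove [islj,kwiso,aor] add [nhhm,szl,mhp] -> 16 lines: fmp eed tjn lokz hhivf fzzvk abyh blau nhhm szl mhp woa hzu aygws dsk bcvo
Hunk 4: at line 3 remove [hhivf,fzzvk,abyh] add [ybxk] -> 14 lines: fmp eed tjn lokz ybxk blau nhhm szl mhp woa hzu aygws dsk bcvo
Hunk 5: at line 1 remove [eed,tjn,lokz] add [jjwnh,dmgwd,utfcx] -> 14 lines: fmp jjwnh dmgwd utfcx ybxk blau nhhm szl mhp woa hzu aygws dsk bcvo
Hunk 6: at line 9 remove [hzu,aygws] add [qeoac] -> 13 lines: fmp jjwnh dmgwd utfcx ybxk blau nhhm szl mhp woa qeoac dsk bcvo

Answer: fmp
jjwnh
dmgwd
utfcx
ybxk
blau
nhhm
szl
mhp
woa
qeoac
dsk
bcvo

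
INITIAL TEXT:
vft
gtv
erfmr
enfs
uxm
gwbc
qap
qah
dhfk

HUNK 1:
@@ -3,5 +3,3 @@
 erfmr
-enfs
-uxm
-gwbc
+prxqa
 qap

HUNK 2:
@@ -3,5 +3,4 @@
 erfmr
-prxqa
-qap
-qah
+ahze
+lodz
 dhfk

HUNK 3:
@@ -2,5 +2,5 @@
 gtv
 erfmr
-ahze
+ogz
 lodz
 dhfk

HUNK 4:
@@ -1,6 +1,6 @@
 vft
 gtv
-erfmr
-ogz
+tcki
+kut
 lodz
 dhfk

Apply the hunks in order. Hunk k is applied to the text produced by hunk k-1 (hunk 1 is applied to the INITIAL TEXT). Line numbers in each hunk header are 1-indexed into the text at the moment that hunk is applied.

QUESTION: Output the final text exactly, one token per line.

Answer: vft
gtv
tcki
kut
lodz
dhfk

Derivation:
Hunk 1: at line 3 remove [enfs,uxm,gwbc] add [prxqa] -> 7 lines: vft gtv erfmr prxqa qap qah dhfk
Hunk 2: at line 3 remove [prxqa,qap,qah] add [ahze,lodz] -> 6 lines: vft gtv erfmr ahze lodz dhfk
Hunk 3: at line 2 remove [ahze] add [ogz] -> 6 lines: vft gtv erfmr ogz lodz dhfk
Hunk 4: at line 1 remove [erfmr,ogz] add [tcki,kut] -> 6 lines: vft gtv tcki kut lodz dhfk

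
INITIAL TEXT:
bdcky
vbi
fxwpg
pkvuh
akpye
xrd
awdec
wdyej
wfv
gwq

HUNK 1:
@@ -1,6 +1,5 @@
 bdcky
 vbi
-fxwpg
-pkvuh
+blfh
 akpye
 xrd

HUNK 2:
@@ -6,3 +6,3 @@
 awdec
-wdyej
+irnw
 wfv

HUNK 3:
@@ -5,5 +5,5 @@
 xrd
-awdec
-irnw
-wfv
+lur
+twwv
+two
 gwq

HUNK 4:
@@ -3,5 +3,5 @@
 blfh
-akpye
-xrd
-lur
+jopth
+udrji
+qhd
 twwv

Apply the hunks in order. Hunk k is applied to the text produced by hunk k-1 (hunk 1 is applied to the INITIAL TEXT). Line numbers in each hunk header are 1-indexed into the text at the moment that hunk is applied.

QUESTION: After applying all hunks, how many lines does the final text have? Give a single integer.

Hunk 1: at line 1 remove [fxwpg,pkvuh] add [blfh] -> 9 lines: bdcky vbi blfh akpye xrd awdec wdyej wfv gwq
Hunk 2: at line 6 remove [wdyej] add [irnw] -> 9 lines: bdcky vbi blfh akpye xrd awdec irnw wfv gwq
Hunk 3: at line 5 remove [awdec,irnw,wfv] add [lur,twwv,two] -> 9 lines: bdcky vbi blfh akpye xrd lur twwv two gwq
Hunk 4: at line 3 remove [akpye,xrd,lur] add [jopth,udrji,qhd] -> 9 lines: bdcky vbi blfh jopth udrji qhd twwv two gwq
Final line count: 9

Answer: 9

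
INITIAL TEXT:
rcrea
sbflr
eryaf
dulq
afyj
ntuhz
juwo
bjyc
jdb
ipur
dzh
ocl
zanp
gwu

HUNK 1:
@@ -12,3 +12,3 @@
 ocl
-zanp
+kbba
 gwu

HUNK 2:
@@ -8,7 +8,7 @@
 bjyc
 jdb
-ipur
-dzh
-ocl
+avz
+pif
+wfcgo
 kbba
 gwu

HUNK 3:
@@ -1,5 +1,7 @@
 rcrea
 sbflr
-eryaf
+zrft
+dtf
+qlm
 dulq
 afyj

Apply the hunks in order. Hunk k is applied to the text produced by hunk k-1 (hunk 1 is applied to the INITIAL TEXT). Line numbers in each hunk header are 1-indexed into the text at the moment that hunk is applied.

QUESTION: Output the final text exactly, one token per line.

Answer: rcrea
sbflr
zrft
dtf
qlm
dulq
afyj
ntuhz
juwo
bjyc
jdb
avz
pif
wfcgo
kbba
gwu

Derivation:
Hunk 1: at line 12 remove [zanp] add [kbba] -> 14 lines: rcrea sbflr eryaf dulq afyj ntuhz juwo bjyc jdb ipur dzh ocl kbba gwu
Hunk 2: at line 8 remove [ipur,dzh,ocl] add [avz,pif,wfcgo] -> 14 lines: rcrea sbflr eryaf dulq afyj ntuhz juwo bjyc jdb avz pif wfcgo kbba gwu
Hunk 3: at line 1 remove [eryaf] add [zrft,dtf,qlm] -> 16 lines: rcrea sbflr zrft dtf qlm dulq afyj ntuhz juwo bjyc jdb avz pif wfcgo kbba gwu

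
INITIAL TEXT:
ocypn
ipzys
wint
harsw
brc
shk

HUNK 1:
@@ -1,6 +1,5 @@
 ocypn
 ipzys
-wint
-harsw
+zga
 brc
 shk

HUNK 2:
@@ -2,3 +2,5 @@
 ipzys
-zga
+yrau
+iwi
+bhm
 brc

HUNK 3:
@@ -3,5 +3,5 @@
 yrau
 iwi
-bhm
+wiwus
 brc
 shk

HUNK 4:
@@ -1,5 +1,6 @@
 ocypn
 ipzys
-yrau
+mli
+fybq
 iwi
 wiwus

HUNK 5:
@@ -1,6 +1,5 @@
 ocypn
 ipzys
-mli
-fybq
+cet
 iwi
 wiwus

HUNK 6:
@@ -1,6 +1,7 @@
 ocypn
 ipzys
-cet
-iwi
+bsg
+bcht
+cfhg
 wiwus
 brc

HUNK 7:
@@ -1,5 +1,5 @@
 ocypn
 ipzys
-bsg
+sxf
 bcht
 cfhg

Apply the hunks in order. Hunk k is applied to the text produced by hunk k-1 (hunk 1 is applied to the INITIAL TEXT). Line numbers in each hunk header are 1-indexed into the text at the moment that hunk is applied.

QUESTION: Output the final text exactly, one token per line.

Hunk 1: at line 1 remove [wint,harsw] add [zga] -> 5 lines: ocypn ipzys zga brc shk
Hunk 2: at line 2 remove [zga] add [yrau,iwi,bhm] -> 7 lines: ocypn ipzys yrau iwi bhm brc shk
Hunk 3: at line 3 remove [bhm] add [wiwus] -> 7 lines: ocypn ipzys yrau iwi wiwus brc shk
Hunk 4: at line 1 remove [yrau] add [mli,fybq] -> 8 lines: ocypn ipzys mli fybq iwi wiwus brc shk
Hunk 5: at line 1 remove [mli,fybq] add [cet] -> 7 lines: ocypn ipzys cet iwi wiwus brc shk
Hunk 6: at line 1 remove [cet,iwi] add [bsg,bcht,cfhg] -> 8 lines: ocypn ipzys bsg bcht cfhg wiwus brc shk
Hunk 7: at line 1 remove [bsg] add [sxf] -> 8 lines: ocypn ipzys sxf bcht cfhg wiwus brc shk

Answer: ocypn
ipzys
sxf
bcht
cfhg
wiwus
brc
shk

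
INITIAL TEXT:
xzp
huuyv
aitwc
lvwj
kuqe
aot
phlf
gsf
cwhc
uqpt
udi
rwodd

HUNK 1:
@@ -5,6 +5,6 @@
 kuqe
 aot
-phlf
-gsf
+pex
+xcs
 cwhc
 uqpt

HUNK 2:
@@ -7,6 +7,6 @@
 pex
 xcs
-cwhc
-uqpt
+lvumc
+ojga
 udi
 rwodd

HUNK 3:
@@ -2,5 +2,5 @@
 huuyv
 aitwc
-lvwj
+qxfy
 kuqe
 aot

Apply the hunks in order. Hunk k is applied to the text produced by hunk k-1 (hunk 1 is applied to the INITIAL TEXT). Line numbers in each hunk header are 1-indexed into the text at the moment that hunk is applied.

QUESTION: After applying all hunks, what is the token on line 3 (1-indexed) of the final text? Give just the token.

Hunk 1: at line 5 remove [phlf,gsf] add [pex,xcs] -> 12 lines: xzp huuyv aitwc lvwj kuqe aot pex xcs cwhc uqpt udi rwodd
Hunk 2: at line 7 remove [cwhc,uqpt] add [lvumc,ojga] -> 12 lines: xzp huuyv aitwc lvwj kuqe aot pex xcs lvumc ojga udi rwodd
Hunk 3: at line 2 remove [lvwj] add [qxfy] -> 12 lines: xzp huuyv aitwc qxfy kuqe aot pex xcs lvumc ojga udi rwodd
Final line 3: aitwc

Answer: aitwc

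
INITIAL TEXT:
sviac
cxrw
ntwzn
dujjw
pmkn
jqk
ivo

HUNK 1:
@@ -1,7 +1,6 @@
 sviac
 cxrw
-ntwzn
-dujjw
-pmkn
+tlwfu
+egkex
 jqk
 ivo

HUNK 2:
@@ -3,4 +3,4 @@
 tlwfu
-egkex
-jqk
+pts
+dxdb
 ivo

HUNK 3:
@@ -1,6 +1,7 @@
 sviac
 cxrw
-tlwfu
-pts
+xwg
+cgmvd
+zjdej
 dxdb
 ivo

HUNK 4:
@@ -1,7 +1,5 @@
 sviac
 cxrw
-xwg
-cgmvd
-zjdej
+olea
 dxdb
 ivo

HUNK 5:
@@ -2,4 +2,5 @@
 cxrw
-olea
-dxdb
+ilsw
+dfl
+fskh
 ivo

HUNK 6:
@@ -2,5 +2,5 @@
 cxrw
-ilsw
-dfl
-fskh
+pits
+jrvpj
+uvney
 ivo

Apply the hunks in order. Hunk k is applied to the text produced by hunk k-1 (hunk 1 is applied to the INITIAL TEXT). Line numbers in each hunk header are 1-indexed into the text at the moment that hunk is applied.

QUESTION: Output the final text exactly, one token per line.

Hunk 1: at line 1 remove [ntwzn,dujjw,pmkn] add [tlwfu,egkex] -> 6 lines: sviac cxrw tlwfu egkex jqk ivo
Hunk 2: at line 3 remove [egkex,jqk] add [pts,dxdb] -> 6 lines: sviac cxrw tlwfu pts dxdb ivo
Hunk 3: at line 1 remove [tlwfu,pts] add [xwg,cgmvd,zjdej] -> 7 lines: sviac cxrw xwg cgmvd zjdej dxdb ivo
Hunk 4: at line 1 remove [xwg,cgmvd,zjdej] add [olea] -> 5 lines: sviac cxrw olea dxdb ivo
Hunk 5: at line 2 remove [olea,dxdb] add [ilsw,dfl,fskh] -> 6 lines: sviac cxrw ilsw dfl fskh ivo
Hunk 6: at line 2 remove [ilsw,dfl,fskh] add [pits,jrvpj,uvney] -> 6 lines: sviac cxrw pits jrvpj uvney ivo

Answer: sviac
cxrw
pits
jrvpj
uvney
ivo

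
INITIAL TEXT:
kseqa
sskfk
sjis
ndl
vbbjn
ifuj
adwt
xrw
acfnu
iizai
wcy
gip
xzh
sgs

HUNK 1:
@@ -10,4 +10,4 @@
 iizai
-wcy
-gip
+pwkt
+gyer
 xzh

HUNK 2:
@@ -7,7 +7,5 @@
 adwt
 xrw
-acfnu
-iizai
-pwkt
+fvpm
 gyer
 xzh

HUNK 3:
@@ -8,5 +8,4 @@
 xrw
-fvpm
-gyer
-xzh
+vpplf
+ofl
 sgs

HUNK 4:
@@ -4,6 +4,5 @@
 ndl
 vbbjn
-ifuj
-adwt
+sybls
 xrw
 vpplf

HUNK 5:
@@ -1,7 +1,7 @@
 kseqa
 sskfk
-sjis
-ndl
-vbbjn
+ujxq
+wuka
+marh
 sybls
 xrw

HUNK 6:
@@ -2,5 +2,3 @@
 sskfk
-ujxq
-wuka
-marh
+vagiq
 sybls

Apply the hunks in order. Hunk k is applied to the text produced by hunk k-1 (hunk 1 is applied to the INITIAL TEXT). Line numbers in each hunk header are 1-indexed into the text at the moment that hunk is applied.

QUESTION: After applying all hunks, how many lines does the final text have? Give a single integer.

Hunk 1: at line 10 remove [wcy,gip] add [pwkt,gyer] -> 14 lines: kseqa sskfk sjis ndl vbbjn ifuj adwt xrw acfnu iizai pwkt gyer xzh sgs
Hunk 2: at line 7 remove [acfnu,iizai,pwkt] add [fvpm] -> 12 lines: kseqa sskfk sjis ndl vbbjn ifuj adwt xrw fvpm gyer xzh sgs
Hunk 3: at line 8 remove [fvpm,gyer,xzh] add [vpplf,ofl] -> 11 lines: kseqa sskfk sjis ndl vbbjn ifuj adwt xrw vpplf ofl sgs
Hunk 4: at line 4 remove [ifuj,adwt] add [sybls] -> 10 lines: kseqa sskfk sjis ndl vbbjn sybls xrw vpplf ofl sgs
Hunk 5: at line 1 remove [sjis,ndl,vbbjn] add [ujxq,wuka,marh] -> 10 lines: kseqa sskfk ujxq wuka marh sybls xrw vpplf ofl sgs
Hunk 6: at line 2 remove [ujxq,wuka,marh] add [vagiq] -> 8 lines: kseqa sskfk vagiq sybls xrw vpplf ofl sgs
Final line count: 8

Answer: 8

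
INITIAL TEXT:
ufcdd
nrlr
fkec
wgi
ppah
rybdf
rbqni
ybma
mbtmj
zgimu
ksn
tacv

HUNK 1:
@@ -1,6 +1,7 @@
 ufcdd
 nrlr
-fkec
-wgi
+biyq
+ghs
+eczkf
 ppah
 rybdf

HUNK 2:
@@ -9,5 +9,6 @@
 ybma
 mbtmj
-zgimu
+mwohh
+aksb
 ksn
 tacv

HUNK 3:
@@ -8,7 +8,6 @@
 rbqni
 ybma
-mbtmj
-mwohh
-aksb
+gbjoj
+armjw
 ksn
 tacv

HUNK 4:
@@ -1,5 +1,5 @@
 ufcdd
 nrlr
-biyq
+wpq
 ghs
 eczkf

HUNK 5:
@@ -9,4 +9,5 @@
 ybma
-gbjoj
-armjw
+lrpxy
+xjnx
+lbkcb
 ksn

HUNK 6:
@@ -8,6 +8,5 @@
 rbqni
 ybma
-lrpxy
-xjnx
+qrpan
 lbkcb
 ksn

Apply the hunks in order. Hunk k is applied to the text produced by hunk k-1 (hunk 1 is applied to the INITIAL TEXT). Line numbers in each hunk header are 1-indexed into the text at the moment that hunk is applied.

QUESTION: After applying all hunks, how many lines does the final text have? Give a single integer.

Answer: 13

Derivation:
Hunk 1: at line 1 remove [fkec,wgi] add [biyq,ghs,eczkf] -> 13 lines: ufcdd nrlr biyq ghs eczkf ppah rybdf rbqni ybma mbtmj zgimu ksn tacv
Hunk 2: at line 9 remove [zgimu] add [mwohh,aksb] -> 14 lines: ufcdd nrlr biyq ghs eczkf ppah rybdf rbqni ybma mbtmj mwohh aksb ksn tacv
Hunk 3: at line 8 remove [mbtmj,mwohh,aksb] add [gbjoj,armjw] -> 13 lines: ufcdd nrlr biyq ghs eczkf ppah rybdf rbqni ybma gbjoj armjw ksn tacv
Hunk 4: at line 1 remove [biyq] add [wpq] -> 13 lines: ufcdd nrlr wpq ghs eczkf ppah rybdf rbqni ybma gbjoj armjw ksn tacv
Hunk 5: at line 9 remove [gbjoj,armjw] add [lrpxy,xjnx,lbkcb] -> 14 lines: ufcdd nrlr wpq ghs eczkf ppah rybdf rbqni ybma lrpxy xjnx lbkcb ksn tacv
Hunk 6: at line 8 remove [lrpxy,xjnx] add [qrpan] -> 13 lines: ufcdd nrlr wpq ghs eczkf ppah rybdf rbqni ybma qrpan lbkcb ksn tacv
Final line count: 13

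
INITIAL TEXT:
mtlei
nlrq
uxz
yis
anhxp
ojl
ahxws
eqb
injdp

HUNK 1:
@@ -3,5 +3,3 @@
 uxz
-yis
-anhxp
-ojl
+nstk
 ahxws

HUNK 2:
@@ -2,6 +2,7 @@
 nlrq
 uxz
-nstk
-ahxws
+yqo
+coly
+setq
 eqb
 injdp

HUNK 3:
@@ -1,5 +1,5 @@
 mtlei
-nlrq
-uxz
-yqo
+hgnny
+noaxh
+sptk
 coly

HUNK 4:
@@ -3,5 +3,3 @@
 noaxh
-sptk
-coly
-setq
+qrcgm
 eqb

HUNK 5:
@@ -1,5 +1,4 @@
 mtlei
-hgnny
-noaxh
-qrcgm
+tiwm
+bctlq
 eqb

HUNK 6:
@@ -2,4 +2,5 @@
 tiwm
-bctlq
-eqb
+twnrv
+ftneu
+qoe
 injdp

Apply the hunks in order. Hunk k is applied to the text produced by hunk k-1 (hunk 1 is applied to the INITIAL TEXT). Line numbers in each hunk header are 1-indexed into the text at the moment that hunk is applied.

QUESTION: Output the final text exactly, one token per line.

Hunk 1: at line 3 remove [yis,anhxp,ojl] add [nstk] -> 7 lines: mtlei nlrq uxz nstk ahxws eqb injdp
Hunk 2: at line 2 remove [nstk,ahxws] add [yqo,coly,setq] -> 8 lines: mtlei nlrq uxz yqo coly setq eqb injdp
Hunk 3: at line 1 remove [nlrq,uxz,yqo] add [hgnny,noaxh,sptk] -> 8 lines: mtlei hgnny noaxh sptk coly setq eqb injdp
Hunk 4: at line 3 remove [sptk,coly,setq] add [qrcgm] -> 6 lines: mtlei hgnny noaxh qrcgm eqb injdp
Hunk 5: at line 1 remove [hgnny,noaxh,qrcgm] add [tiwm,bctlq] -> 5 lines: mtlei tiwm bctlq eqb injdp
Hunk 6: at line 2 remove [bctlq,eqb] add [twnrv,ftneu,qoe] -> 6 lines: mtlei tiwm twnrv ftneu qoe injdp

Answer: mtlei
tiwm
twnrv
ftneu
qoe
injdp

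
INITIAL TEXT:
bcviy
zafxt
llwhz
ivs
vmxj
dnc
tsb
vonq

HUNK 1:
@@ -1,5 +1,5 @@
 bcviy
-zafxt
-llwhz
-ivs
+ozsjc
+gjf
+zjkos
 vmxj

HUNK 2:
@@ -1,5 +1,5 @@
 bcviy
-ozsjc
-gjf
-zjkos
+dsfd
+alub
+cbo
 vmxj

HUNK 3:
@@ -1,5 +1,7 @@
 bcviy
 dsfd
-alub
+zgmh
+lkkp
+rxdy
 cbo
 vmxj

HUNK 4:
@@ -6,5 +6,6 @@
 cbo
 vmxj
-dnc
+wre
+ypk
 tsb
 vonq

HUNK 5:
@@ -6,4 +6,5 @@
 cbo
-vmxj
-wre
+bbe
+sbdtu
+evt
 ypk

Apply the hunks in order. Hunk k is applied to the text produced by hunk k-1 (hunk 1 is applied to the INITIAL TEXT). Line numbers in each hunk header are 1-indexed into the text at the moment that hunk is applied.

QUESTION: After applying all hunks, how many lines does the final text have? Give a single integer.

Hunk 1: at line 1 remove [zafxt,llwhz,ivs] add [ozsjc,gjf,zjkos] -> 8 lines: bcviy ozsjc gjf zjkos vmxj dnc tsb vonq
Hunk 2: at line 1 remove [ozsjc,gjf,zjkos] add [dsfd,alub,cbo] -> 8 lines: bcviy dsfd alub cbo vmxj dnc tsb vonq
Hunk 3: at line 1 remove [alub] add [zgmh,lkkp,rxdy] -> 10 lines: bcviy dsfd zgmh lkkp rxdy cbo vmxj dnc tsb vonq
Hunk 4: at line 6 remove [dnc] add [wre,ypk] -> 11 lines: bcviy dsfd zgmh lkkp rxdy cbo vmxj wre ypk tsb vonq
Hunk 5: at line 6 remove [vmxj,wre] add [bbe,sbdtu,evt] -> 12 lines: bcviy dsfd zgmh lkkp rxdy cbo bbe sbdtu evt ypk tsb vonq
Final line count: 12

Answer: 12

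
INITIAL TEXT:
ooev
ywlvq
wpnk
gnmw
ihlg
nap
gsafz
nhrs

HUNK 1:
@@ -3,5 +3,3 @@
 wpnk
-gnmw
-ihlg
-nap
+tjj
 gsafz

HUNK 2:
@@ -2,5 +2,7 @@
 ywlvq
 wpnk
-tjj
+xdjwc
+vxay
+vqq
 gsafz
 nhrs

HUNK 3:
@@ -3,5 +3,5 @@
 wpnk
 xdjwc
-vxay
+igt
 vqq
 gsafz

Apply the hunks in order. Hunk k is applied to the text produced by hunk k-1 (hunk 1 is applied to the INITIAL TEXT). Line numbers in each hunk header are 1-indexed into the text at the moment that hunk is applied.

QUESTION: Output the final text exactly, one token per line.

Answer: ooev
ywlvq
wpnk
xdjwc
igt
vqq
gsafz
nhrs

Derivation:
Hunk 1: at line 3 remove [gnmw,ihlg,nap] add [tjj] -> 6 lines: ooev ywlvq wpnk tjj gsafz nhrs
Hunk 2: at line 2 remove [tjj] add [xdjwc,vxay,vqq] -> 8 lines: ooev ywlvq wpnk xdjwc vxay vqq gsafz nhrs
Hunk 3: at line 3 remove [vxay] add [igt] -> 8 lines: ooev ywlvq wpnk xdjwc igt vqq gsafz nhrs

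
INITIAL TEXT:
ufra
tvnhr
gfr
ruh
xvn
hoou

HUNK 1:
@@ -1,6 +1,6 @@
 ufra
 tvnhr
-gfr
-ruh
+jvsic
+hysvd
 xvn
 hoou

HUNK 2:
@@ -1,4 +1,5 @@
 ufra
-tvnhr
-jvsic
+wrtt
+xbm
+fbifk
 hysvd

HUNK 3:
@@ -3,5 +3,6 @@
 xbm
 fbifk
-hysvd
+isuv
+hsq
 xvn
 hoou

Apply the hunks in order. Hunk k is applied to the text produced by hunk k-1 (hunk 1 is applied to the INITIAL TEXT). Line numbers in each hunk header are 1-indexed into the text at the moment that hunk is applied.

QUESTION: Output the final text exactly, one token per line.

Answer: ufra
wrtt
xbm
fbifk
isuv
hsq
xvn
hoou

Derivation:
Hunk 1: at line 1 remove [gfr,ruh] add [jvsic,hysvd] -> 6 lines: ufra tvnhr jvsic hysvd xvn hoou
Hunk 2: at line 1 remove [tvnhr,jvsic] add [wrtt,xbm,fbifk] -> 7 lines: ufra wrtt xbm fbifk hysvd xvn hoou
Hunk 3: at line 3 remove [hysvd] add [isuv,hsq] -> 8 lines: ufra wrtt xbm fbifk isuv hsq xvn hoou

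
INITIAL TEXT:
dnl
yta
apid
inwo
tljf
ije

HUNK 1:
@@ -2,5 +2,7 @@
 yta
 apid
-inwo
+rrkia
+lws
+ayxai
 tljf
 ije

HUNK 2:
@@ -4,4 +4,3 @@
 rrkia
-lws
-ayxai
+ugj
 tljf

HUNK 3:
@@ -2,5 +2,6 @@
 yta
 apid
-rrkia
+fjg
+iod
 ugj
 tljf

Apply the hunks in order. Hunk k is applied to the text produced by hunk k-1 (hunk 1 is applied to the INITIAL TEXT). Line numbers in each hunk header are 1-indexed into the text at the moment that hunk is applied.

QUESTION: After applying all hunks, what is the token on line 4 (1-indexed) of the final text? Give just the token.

Hunk 1: at line 2 remove [inwo] add [rrkia,lws,ayxai] -> 8 lines: dnl yta apid rrkia lws ayxai tljf ije
Hunk 2: at line 4 remove [lws,ayxai] add [ugj] -> 7 lines: dnl yta apid rrkia ugj tljf ije
Hunk 3: at line 2 remove [rrkia] add [fjg,iod] -> 8 lines: dnl yta apid fjg iod ugj tljf ije
Final line 4: fjg

Answer: fjg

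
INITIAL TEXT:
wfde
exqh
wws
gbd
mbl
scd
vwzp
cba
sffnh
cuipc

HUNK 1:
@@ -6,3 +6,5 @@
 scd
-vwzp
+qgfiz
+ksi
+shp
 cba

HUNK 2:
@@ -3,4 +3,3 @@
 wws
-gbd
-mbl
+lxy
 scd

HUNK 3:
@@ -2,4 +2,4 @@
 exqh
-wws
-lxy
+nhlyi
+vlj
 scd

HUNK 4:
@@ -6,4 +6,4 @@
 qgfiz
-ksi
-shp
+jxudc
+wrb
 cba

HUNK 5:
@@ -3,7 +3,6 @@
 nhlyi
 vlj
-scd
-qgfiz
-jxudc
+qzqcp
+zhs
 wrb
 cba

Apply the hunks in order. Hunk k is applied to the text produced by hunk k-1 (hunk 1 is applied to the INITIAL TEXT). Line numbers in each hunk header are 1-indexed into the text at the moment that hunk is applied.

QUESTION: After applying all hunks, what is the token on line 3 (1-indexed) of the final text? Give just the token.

Answer: nhlyi

Derivation:
Hunk 1: at line 6 remove [vwzp] add [qgfiz,ksi,shp] -> 12 lines: wfde exqh wws gbd mbl scd qgfiz ksi shp cba sffnh cuipc
Hunk 2: at line 3 remove [gbd,mbl] add [lxy] -> 11 lines: wfde exqh wws lxy scd qgfiz ksi shp cba sffnh cuipc
Hunk 3: at line 2 remove [wws,lxy] add [nhlyi,vlj] -> 11 lines: wfde exqh nhlyi vlj scd qgfiz ksi shp cba sffnh cuipc
Hunk 4: at line 6 remove [ksi,shp] add [jxudc,wrb] -> 11 lines: wfde exqh nhlyi vlj scd qgfiz jxudc wrb cba sffnh cuipc
Hunk 5: at line 3 remove [scd,qgfiz,jxudc] add [qzqcp,zhs] -> 10 lines: wfde exqh nhlyi vlj qzqcp zhs wrb cba sffnh cuipc
Final line 3: nhlyi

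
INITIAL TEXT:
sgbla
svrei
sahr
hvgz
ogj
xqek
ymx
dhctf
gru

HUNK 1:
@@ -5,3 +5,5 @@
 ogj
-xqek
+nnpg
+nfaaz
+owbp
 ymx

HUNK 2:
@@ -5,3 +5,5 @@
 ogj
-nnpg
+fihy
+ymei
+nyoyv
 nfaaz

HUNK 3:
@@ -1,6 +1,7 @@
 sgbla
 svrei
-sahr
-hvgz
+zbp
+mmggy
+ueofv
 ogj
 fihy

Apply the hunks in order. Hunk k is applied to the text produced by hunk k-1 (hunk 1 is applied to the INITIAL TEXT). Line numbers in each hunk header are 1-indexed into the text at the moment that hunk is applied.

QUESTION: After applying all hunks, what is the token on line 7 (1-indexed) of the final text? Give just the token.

Answer: fihy

Derivation:
Hunk 1: at line 5 remove [xqek] add [nnpg,nfaaz,owbp] -> 11 lines: sgbla svrei sahr hvgz ogj nnpg nfaaz owbp ymx dhctf gru
Hunk 2: at line 5 remove [nnpg] add [fihy,ymei,nyoyv] -> 13 lines: sgbla svrei sahr hvgz ogj fihy ymei nyoyv nfaaz owbp ymx dhctf gru
Hunk 3: at line 1 remove [sahr,hvgz] add [zbp,mmggy,ueofv] -> 14 lines: sgbla svrei zbp mmggy ueofv ogj fihy ymei nyoyv nfaaz owbp ymx dhctf gru
Final line 7: fihy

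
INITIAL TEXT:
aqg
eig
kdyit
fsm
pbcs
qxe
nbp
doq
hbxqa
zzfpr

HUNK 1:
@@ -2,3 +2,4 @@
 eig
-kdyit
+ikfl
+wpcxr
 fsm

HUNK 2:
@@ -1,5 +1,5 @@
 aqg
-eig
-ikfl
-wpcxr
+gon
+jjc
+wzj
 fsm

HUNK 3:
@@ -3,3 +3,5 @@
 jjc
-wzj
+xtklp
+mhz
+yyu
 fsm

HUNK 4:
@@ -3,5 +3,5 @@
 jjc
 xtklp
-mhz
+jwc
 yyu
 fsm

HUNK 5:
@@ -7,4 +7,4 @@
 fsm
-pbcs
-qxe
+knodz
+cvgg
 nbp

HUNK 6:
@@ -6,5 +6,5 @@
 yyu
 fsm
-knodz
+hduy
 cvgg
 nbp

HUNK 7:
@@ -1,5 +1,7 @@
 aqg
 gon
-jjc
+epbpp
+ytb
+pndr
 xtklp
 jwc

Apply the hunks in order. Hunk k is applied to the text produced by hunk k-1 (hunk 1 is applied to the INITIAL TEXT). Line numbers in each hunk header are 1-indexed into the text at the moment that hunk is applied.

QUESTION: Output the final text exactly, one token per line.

Answer: aqg
gon
epbpp
ytb
pndr
xtklp
jwc
yyu
fsm
hduy
cvgg
nbp
doq
hbxqa
zzfpr

Derivation:
Hunk 1: at line 2 remove [kdyit] add [ikfl,wpcxr] -> 11 lines: aqg eig ikfl wpcxr fsm pbcs qxe nbp doq hbxqa zzfpr
Hunk 2: at line 1 remove [eig,ikfl,wpcxr] add [gon,jjc,wzj] -> 11 lines: aqg gon jjc wzj fsm pbcs qxe nbp doq hbxqa zzfpr
Hunk 3: at line 3 remove [wzj] add [xtklp,mhz,yyu] -> 13 lines: aqg gon jjc xtklp mhz yyu fsm pbcs qxe nbp doq hbxqa zzfpr
Hunk 4: at line 3 remove [mhz] add [jwc] -> 13 lines: aqg gon jjc xtklp jwc yyu fsm pbcs qxe nbp doq hbxqa zzfpr
Hunk 5: at line 7 remove [pbcs,qxe] add [knodz,cvgg] -> 13 lines: aqg gon jjc xtklp jwc yyu fsm knodz cvgg nbp doq hbxqa zzfpr
Hunk 6: at line 6 remove [knodz] add [hduy] -> 13 lines: aqg gon jjc xtklp jwc yyu fsm hduy cvgg nbp doq hbxqa zzfpr
Hunk 7: at line 1 remove [jjc] add [epbpp,ytb,pndr] -> 15 lines: aqg gon epbpp ytb pndr xtklp jwc yyu fsm hduy cvgg nbp doq hbxqa zzfpr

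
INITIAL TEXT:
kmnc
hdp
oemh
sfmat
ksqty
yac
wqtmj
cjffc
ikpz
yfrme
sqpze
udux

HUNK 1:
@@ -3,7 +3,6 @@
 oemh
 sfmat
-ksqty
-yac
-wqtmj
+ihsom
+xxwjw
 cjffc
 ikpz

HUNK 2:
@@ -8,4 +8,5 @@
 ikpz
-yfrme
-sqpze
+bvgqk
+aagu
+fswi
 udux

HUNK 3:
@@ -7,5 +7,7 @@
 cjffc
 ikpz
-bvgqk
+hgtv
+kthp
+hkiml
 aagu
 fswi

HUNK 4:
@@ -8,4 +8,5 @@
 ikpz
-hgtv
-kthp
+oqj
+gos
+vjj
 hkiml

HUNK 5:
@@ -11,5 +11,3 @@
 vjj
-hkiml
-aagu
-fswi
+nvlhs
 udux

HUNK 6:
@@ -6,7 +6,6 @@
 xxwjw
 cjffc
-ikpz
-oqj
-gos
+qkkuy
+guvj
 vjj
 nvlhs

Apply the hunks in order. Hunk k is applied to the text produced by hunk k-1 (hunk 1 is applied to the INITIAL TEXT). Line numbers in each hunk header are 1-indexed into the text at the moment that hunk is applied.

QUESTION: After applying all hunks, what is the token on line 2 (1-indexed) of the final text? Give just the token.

Hunk 1: at line 3 remove [ksqty,yac,wqtmj] add [ihsom,xxwjw] -> 11 lines: kmnc hdp oemh sfmat ihsom xxwjw cjffc ikpz yfrme sqpze udux
Hunk 2: at line 8 remove [yfrme,sqpze] add [bvgqk,aagu,fswi] -> 12 lines: kmnc hdp oemh sfmat ihsom xxwjw cjffc ikpz bvgqk aagu fswi udux
Hunk 3: at line 7 remove [bvgqk] add [hgtv,kthp,hkiml] -> 14 lines: kmnc hdp oemh sfmat ihsom xxwjw cjffc ikpz hgtv kthp hkiml aagu fswi udux
Hunk 4: at line 8 remove [hgtv,kthp] add [oqj,gos,vjj] -> 15 lines: kmnc hdp oemh sfmat ihsom xxwjw cjffc ikpz oqj gos vjj hkiml aagu fswi udux
Hunk 5: at line 11 remove [hkiml,aagu,fswi] add [nvlhs] -> 13 lines: kmnc hdp oemh sfmat ihsom xxwjw cjffc ikpz oqj gos vjj nvlhs udux
Hunk 6: at line 6 remove [ikpz,oqj,gos] add [qkkuy,guvj] -> 12 lines: kmnc hdp oemh sfmat ihsom xxwjw cjffc qkkuy guvj vjj nvlhs udux
Final line 2: hdp

Answer: hdp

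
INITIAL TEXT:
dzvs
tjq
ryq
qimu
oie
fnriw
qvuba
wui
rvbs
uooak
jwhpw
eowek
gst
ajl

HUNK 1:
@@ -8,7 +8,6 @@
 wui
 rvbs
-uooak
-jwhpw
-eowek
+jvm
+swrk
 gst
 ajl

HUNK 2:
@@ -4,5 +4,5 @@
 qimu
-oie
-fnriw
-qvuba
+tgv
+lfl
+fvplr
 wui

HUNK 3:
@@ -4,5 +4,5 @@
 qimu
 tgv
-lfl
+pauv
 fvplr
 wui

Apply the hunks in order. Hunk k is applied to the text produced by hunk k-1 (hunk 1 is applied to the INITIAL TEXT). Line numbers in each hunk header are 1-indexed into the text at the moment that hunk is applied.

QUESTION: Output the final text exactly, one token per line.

Answer: dzvs
tjq
ryq
qimu
tgv
pauv
fvplr
wui
rvbs
jvm
swrk
gst
ajl

Derivation:
Hunk 1: at line 8 remove [uooak,jwhpw,eowek] add [jvm,swrk] -> 13 lines: dzvs tjq ryq qimu oie fnriw qvuba wui rvbs jvm swrk gst ajl
Hunk 2: at line 4 remove [oie,fnriw,qvuba] add [tgv,lfl,fvplr] -> 13 lines: dzvs tjq ryq qimu tgv lfl fvplr wui rvbs jvm swrk gst ajl
Hunk 3: at line 4 remove [lfl] add [pauv] -> 13 lines: dzvs tjq ryq qimu tgv pauv fvplr wui rvbs jvm swrk gst ajl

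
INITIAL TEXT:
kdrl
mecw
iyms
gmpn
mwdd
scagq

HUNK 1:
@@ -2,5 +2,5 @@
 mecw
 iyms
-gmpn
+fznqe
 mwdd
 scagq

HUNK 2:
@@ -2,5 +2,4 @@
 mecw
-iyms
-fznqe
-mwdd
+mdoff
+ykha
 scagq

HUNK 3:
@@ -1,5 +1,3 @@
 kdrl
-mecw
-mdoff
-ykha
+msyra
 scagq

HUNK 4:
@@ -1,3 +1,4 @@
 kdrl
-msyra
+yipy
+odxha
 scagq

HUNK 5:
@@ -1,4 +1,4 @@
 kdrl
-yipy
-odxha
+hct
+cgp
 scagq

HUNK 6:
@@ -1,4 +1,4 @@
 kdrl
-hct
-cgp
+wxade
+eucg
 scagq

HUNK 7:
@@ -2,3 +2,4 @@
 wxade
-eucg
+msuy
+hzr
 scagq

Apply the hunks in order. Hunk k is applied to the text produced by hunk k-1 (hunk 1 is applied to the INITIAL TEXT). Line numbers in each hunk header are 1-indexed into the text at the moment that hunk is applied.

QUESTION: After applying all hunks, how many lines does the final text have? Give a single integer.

Answer: 5

Derivation:
Hunk 1: at line 2 remove [gmpn] add [fznqe] -> 6 lines: kdrl mecw iyms fznqe mwdd scagq
Hunk 2: at line 2 remove [iyms,fznqe,mwdd] add [mdoff,ykha] -> 5 lines: kdrl mecw mdoff ykha scagq
Hunk 3: at line 1 remove [mecw,mdoff,ykha] add [msyra] -> 3 lines: kdrl msyra scagq
Hunk 4: at line 1 remove [msyra] add [yipy,odxha] -> 4 lines: kdrl yipy odxha scagq
Hunk 5: at line 1 remove [yipy,odxha] add [hct,cgp] -> 4 lines: kdrl hct cgp scagq
Hunk 6: at line 1 remove [hct,cgp] add [wxade,eucg] -> 4 lines: kdrl wxade eucg scagq
Hunk 7: at line 2 remove [eucg] add [msuy,hzr] -> 5 lines: kdrl wxade msuy hzr scagq
Final line count: 5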